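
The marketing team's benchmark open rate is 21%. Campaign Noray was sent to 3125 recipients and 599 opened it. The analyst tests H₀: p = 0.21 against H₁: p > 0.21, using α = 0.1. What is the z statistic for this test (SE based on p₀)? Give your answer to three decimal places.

z = -2.514

p̂ = 599/3125 = 0.191680.
SE = √(p₀(1−p₀)/n) = √(0.1659/3125) = 0.007286.
z = (0.191680 − 0.21)/0.007286 = -0.018320/0.007286 = -2.514.
p-value = P(Z > -2.514) ≈ 0.9940; since p > α = 0.1, fail to reject H₀.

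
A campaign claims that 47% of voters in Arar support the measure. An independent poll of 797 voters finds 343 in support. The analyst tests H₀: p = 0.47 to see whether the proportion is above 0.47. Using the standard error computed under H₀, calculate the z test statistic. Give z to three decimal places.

p̂ = 343/797 ≈ 0.43036.
SE = √(p₀(1−p₀)/n) = √(0.2491/797) = 0.01768.
z = (0.43036 − 0.47)/0.01768 = -0.03964/0.01768 = -2.242.
p-value = P(Z > -2.242) ≈ 0.9875.

z = -2.242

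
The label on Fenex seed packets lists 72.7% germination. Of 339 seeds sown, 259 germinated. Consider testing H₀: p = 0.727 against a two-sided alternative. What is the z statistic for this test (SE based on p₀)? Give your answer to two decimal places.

p̂ = 259/339 = 0.7640.
Under H₀, SE = √(0.727·0.273/339) = √(0.00058546) = 0.0242.
z = (0.7640 − 0.727)/0.0242 = 0.0370/0.0242 = 1.53.

z = 1.53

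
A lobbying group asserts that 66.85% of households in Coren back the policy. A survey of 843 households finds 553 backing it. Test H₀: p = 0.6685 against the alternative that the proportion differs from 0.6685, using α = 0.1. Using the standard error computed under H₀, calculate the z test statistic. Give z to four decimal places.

z = -0.7715

p̂ = 553/843 ≈ 0.655991.
Under H₀, SE = √(0.6685·0.3315/843) = √(0.00026288) = 0.016214.
z = (0.655991 − 0.6685)/0.016214 = -0.012509/0.016214 = -0.7715.
p-value = 2·P(Z > 0.772) ≈ 0.4404. With α = 0.1, fail to reject H₀.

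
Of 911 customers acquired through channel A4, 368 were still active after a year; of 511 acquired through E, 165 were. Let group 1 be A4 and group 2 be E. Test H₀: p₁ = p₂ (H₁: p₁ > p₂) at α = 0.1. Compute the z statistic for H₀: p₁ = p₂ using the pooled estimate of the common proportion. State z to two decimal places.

z = 3.03

p̂₁ = 368/911 = 0.4040, p̂₂ = 165/511 = 0.3229.
Pooled p̂ = (368+165)/(911+511) = 533/1422 = 0.3748.
SE = √(0.234331 × 0.00305464) = 0.0268.
z = (0.4040 − 0.3229)/0.0268 = 0.0811/0.0268 = 3.03.
p-value = P(Z > 3.030) ≈ 0.0012; since p < α = 0.1, reject H₀.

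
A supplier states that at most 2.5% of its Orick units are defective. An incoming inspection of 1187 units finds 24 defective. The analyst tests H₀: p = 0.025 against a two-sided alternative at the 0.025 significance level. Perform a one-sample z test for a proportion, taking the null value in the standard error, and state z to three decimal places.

z = -1.055

p̂ = 24/1187 ≈ 0.02022.
Under H₀, SE = √(0.025·0.975/1187) = √(2.0535e-05) = 0.00453.
z = (0.02022 − 0.025)/0.00453 = -0.00478/0.00453 = -1.055.
p-value = 2·P(Z > 1.055) ≈ 0.2914; since p > α = 0.025, fail to reject H₀.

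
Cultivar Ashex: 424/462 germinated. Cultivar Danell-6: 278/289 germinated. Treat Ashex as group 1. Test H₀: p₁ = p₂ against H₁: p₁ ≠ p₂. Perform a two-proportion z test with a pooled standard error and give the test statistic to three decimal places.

z = -2.386

p̂₁ = 424/462 = 0.91775, p̂₂ = 278/289 = 0.96194.
Pooled p̂ = (424+278)/(462+289) = 702/751 = 0.93475.
SE = √(p̂(1−p̂)(1/n₁+1/n₂)) = √(0.93475·0.06525·0.00562471) = √(0.000343047) = 0.01852.
z = (0.91775 − 0.96194)/0.01852 = -0.04419/0.01852 = -2.386.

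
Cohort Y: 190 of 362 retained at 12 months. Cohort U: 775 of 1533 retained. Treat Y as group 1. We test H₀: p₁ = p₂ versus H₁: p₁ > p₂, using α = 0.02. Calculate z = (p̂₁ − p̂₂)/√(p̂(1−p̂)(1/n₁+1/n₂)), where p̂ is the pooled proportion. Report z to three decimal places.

z = 0.661

p̂₁ = 190/362 = 0.52486, p̂₂ = 775/1533 = 0.50554.
Pooled p̂ = (190+775)/(362+1533) = 965/1895 = 0.50923.
SE = √(p̂(1−p̂)(1/n₁+1/n₂)) = √(0.50923·0.49077·0.00341475) = √(0.000853395) = 0.02921.
z = (0.52486 − 0.50554)/0.02921 = 0.01932/0.02921 = 0.661.
p-value = P(Z > 0.661) ≈ 0.2542. With α = 0.02, fail to reject H₀.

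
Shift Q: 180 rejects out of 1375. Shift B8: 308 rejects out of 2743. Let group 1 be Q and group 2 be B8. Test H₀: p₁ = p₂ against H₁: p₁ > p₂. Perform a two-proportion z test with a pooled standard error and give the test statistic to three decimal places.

z = 1.744

p̂₁ = 180/1375 ≈ 0.130909, p̂₂ = 308/2743 ≈ 0.112286.
Pooled p̂ = (180+308)/(1375+2743) = 488/4118 = 0.118504.
SE = √(0.104461 × 0.00109184) = 0.010680.
z = (0.130909 − 0.112286)/0.010680 = 0.018623/0.010680 = 1.744.
p-value = P(Z > 1.744) ≈ 0.0406.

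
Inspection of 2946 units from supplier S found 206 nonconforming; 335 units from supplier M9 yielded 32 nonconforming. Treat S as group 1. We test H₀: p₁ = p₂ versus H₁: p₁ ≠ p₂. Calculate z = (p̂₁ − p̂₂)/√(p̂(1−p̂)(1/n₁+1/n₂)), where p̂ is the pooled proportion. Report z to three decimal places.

p̂₁ = 206/2946 = 0.069925, p̂₂ = 32/335 = 0.095522.
Pooled p̂ = (206+32)/(2946+335) = 238/3281 = 0.072539.
SE = √(0.067277 × 0.00332452) = 0.014955.
z = (0.069925 − 0.095522)/0.014955 = -0.025597/0.014955 = -1.712.
p-value = 2·P(Z > 1.712) ≈ 0.0870.

z = -1.712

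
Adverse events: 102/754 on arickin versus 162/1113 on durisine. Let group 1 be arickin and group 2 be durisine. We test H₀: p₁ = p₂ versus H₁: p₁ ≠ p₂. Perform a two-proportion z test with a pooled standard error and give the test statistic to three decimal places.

z = -0.625

p̂₁ = 102/754 = 0.13528, p̂₂ = 162/1113 = 0.14555.
Pooled p̂ = (102+162)/(754+1113) = 264/1867 = 0.14140.
SE = √(p̂(1−p̂)(1/n₁+1/n₂)) = √(0.14140·0.85860·0.00222473) = √(0.000270101) = 0.01643.
z = (0.13528 − 0.14555)/0.01643 = -0.01027/0.01643 = -0.625.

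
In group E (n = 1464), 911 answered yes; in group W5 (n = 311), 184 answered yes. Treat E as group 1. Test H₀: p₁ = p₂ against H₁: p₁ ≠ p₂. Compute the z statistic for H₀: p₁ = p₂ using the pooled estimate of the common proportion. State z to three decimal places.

p̂₁ = 911/1464 ≈ 0.62227, p̂₂ = 184/311 ≈ 0.59164.
Pooled p̂ = (911+184)/(1464+311) = 1095/1775 = 0.61690.
SE = √(0.236334 × 0.00389849) = 0.03035.
z = (0.62227 − 0.59164)/0.03035 = 0.03063/0.03035 = 1.009.

z = 1.009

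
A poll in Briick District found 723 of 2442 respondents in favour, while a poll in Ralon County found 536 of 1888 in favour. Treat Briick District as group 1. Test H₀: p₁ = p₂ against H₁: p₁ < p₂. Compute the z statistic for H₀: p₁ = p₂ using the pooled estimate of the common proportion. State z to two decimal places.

z = 0.87

p̂₁ = 723/2442 ≈ 0.29607, p̂₂ = 536/1888 ≈ 0.28390.
Pooled p̂ = (723+536)/(2442+1888) = 1259/4330 = 0.29076.
SE = √(0.20622 × 0.000939161) = 0.01392.
z = (0.29607 − 0.28390)/0.01392 = 0.01217/0.01392 = 0.87.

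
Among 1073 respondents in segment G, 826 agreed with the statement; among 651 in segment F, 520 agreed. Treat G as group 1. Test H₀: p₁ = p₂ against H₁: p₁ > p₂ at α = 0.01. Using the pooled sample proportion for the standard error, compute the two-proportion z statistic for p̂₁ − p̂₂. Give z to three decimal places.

z = -1.409

p̂₁ = 826/1073 = 0.769804, p̂₂ = 520/651 = 0.798771.
Pooled p̂ = (826+520)/(1073+651) = 1346/1724 = 0.780742.
SE = √(0.171184 × 0.00246806) = 0.020555.
z = (0.769804 − 0.798771)/0.020555 = -0.028967/0.020555 = -1.409.
p-value = P(Z > -1.409) ≈ 0.9206, so at α = 0.01 we fail to reject H₀.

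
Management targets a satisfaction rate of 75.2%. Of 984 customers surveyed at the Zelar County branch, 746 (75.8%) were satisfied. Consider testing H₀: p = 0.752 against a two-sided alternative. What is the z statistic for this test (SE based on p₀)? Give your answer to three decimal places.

p̂ = 746/984 ≈ 0.75813.
Standard error under H₀: √(0.752×0.248/984) = 0.01377.
z = (0.75813 − 0.752)/0.01377 = 0.00613/0.01377 = 0.445.
p-value = 2·P(Z > 0.445) ≈ 0.6561.

z = 0.445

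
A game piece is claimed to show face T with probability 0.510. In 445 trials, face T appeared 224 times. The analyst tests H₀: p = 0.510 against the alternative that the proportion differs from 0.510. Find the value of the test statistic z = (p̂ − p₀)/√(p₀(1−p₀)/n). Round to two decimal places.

z = -0.28

p̂ = 224/445 = 0.5034.
Under H₀, SE = √(0.51·0.49/445) = √(0.000561573) = 0.0237.
z = (0.5034 − 0.51)/0.0237 = -0.0066/0.0237 = -0.28.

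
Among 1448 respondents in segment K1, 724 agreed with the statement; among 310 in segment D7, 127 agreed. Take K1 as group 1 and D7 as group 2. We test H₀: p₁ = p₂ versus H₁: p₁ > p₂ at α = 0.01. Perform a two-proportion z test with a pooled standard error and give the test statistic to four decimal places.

z = 2.8880

p̂₁ = 724/1448 ≈ 0.500000, p̂₂ = 127/310 ≈ 0.409677.
Pooled p̂ = (724+127)/(1448+310) = 851/1758 = 0.484073.
SE = √(0.249746 × 0.00391641) = 0.031275.
z = (0.500000 − 0.409677)/0.031275 = 0.090323/0.031275 = 2.8880.
p-value = P(Z > 2.888) ≈ 0.0019. With α = 0.01, reject H₀.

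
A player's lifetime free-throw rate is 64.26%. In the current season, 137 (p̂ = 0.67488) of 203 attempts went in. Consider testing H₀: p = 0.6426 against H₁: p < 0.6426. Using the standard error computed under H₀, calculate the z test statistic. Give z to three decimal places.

p̂ = 137/203 ≈ 0.67488.
Under H₀, SE = √(0.6426·0.3574/203) = √(0.00113136) = 0.03364.
z = (0.67488 − 0.6426)/0.03364 = 0.03228/0.03364 = 0.960.

z = 0.960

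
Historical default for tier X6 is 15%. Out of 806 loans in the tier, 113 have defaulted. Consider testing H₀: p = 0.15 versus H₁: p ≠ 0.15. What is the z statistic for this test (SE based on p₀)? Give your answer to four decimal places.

z = -0.7793

p̂ = 113/806 ≈ 0.140199.
SE = √(p₀(1−p₀)/n) = √(0.1275/806) = 0.012577.
z = (0.140199 − 0.15)/0.012577 = -0.009801/0.012577 = -0.7793.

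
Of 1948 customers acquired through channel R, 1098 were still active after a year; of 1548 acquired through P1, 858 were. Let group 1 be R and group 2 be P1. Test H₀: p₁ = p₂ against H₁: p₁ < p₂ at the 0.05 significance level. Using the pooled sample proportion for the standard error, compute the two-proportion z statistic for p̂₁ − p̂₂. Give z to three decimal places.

z = 0.556

p̂₁ = 1098/1948 = 0.56366, p̂₂ = 858/1548 = 0.55426.
Pooled p̂ = (1098+858)/(1948+1548) = 1956/3496 = 0.55950.
SE = √(0.24646 × 0.00115934) = 0.01690.
z = (0.56366 − 0.55426)/0.01690 = 0.00940/0.01690 = 0.556.
p-value = P(Z < 0.556) ≈ 0.7108, so at α = 0.05 we fail to reject H₀.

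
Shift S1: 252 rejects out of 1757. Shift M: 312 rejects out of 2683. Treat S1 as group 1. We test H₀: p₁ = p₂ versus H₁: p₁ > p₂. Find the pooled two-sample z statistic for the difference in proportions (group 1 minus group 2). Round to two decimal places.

p̂₁ = 252/1757 ≈ 0.1434, p̂₂ = 312/2683 ≈ 0.1163.
Pooled p̂ = (252+312)/(1757+2683) = 564/4440 = 0.1270.
SE = √(p̂(1−p̂)(1/n₁+1/n₂)) = √(0.1270·0.8730·0.000941869) = √(0.000104445) = 0.0102.
z = (0.1434 − 0.1163)/0.0102 = 0.0271/0.0102 = 2.66.

z = 2.66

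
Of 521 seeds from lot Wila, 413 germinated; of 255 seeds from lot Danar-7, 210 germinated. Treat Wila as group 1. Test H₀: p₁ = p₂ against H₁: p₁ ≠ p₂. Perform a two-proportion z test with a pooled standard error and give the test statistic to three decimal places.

z = -1.014

p̂₁ = 413/521 = 0.792706, p̂₂ = 210/255 = 0.823529.
Pooled p̂ = (413+210)/(521+255) = 623/776 = 0.802835.
SE = √(p̂(1−p̂)(1/n₁+1/n₂)) = √(0.802835·0.197165·0.00584095) = √(0.00092457) = 0.030407.
z = (0.792706 − 0.823529)/0.030407 = -0.030823/0.030407 = -1.014.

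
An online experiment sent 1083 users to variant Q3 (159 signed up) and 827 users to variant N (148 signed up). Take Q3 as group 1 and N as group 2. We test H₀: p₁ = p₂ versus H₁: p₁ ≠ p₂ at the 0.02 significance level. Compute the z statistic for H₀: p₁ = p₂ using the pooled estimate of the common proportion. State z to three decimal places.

z = -1.895

p̂₁ = 159/1083 = 0.146814, p̂₂ = 148/827 = 0.178960.
Pooled p̂ = (159+148)/(1083+827) = 307/1910 = 0.160733.
SE = √(p̂(1−p̂)(1/n₁+1/n₂)) = √(0.160733·0.839267·0.00213255) = √(0.000287677) = 0.016961.
z = (0.146814 − 0.178960)/0.016961 = -0.032146/0.016961 = -1.895.
p-value = 2·P(Z > 1.895) ≈ 0.0581. With α = 0.02, fail to reject H₀.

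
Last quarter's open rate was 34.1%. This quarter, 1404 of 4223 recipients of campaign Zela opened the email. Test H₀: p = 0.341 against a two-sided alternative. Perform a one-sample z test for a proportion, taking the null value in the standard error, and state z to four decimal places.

z = -1.1700

p̂ = 1404/4223 ≈ 0.332465.
Standard error under H₀: √(0.341×0.659/4223) = 0.007295.
z = (0.332465 − 0.341)/0.007295 = -0.008535/0.007295 = -1.1700.
Two-sided p-value ≈ 2·Φ(−1.170) = 0.2420.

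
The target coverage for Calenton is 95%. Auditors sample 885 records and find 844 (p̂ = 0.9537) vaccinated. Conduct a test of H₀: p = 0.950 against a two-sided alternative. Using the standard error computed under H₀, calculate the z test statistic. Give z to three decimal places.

z = 0.501

p̂ = 844/885 ≈ 0.95367.
Standard error under H₀: √(0.95×0.05/885) = 0.00733.
z = (0.95367 − 0.95)/0.00733 = 0.00367/0.00733 = 0.501.
p-value = 2·P(Z > 0.501) ≈ 0.6162.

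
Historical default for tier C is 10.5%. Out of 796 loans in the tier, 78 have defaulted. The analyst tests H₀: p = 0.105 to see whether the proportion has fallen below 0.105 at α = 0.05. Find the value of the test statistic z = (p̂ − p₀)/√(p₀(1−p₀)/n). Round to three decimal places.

p̂ = 78/796 = 0.09799.
Under H₀, SE = √(0.105·0.895/796) = √(0.000118059) = 0.01087.
z = (0.09799 − 0.105)/0.01087 = -0.00701/0.01087 = -0.645.
p-value = P(Z < -0.645) ≈ 0.2594, so at α = 0.05 we fail to reject H₀.

z = -0.645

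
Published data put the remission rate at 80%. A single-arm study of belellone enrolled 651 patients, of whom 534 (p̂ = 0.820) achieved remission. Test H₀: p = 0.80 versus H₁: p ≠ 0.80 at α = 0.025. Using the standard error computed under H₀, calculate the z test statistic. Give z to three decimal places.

z = 1.293

p̂ = 534/651 ≈ 0.82028.
Under H₀, SE = √(0.8·0.2/651) = √(0.000245776) = 0.01568.
z = (0.82028 − 0.8)/0.01568 = 0.02028/0.01568 = 1.293.
p-value = 2·P(Z > 1.293) ≈ 0.1959, so at α = 0.025 we fail to reject H₀.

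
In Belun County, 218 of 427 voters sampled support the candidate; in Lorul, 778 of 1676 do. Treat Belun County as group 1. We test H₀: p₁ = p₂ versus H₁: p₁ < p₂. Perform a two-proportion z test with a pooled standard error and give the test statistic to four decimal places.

z = 1.7120

p̂₁ = 218/427 ≈ 0.510539, p̂₂ = 778/1676 ≈ 0.464200.
Pooled p̂ = (218+778)/(427+1676) = 996/2103 = 0.473609.
SE = √(0.249304 × 0.00293858) = 0.027067.
z = (0.510539 − 0.464200)/0.027067 = 0.046339/0.027067 = 1.7120.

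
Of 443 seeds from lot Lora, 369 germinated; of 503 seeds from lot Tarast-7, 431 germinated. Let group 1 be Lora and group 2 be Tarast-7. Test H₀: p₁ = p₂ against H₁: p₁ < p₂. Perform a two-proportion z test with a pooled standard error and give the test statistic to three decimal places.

p̂₁ = 369/443 = 0.83296, p̂₂ = 431/503 = 0.85686.
Pooled p̂ = (369+431)/(443+503) = 800/946 = 0.84567.
SE = √(p̂(1−p̂)(1/n₁+1/n₂)) = √(0.84567·0.15433·0.00424541) = √(0.00055409) = 0.02354.
z = (0.83296 − 0.85686)/0.02354 = -0.02390/0.02354 = -1.015.
p-value = P(Z < -1.015) ≈ 0.1550.

z = -1.015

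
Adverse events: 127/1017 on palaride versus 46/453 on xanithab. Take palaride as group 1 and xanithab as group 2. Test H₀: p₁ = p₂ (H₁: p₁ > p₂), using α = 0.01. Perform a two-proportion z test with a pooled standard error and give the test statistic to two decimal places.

p̂₁ = 127/1017 = 0.12488, p̂₂ = 46/453 = 0.10155.
Pooled p̂ = (127+46)/(1017+453) = 173/1470 = 0.11769.
SE = √(p̂(1−p̂)(1/n₁+1/n₂)) = √(0.11769·0.88231·0.00319079) = √(0.000331321) = 0.01820.
z = (0.12488 − 0.10155)/0.01820 = 0.02333/0.01820 = 1.28.
p-value = P(Z > 1.282) ≈ 0.1000, so at α = 0.01 we fail to reject H₀.

z = 1.28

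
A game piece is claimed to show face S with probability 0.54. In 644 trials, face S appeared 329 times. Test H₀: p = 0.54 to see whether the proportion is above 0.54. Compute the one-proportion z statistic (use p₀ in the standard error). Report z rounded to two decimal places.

p̂ = 329/644 ≈ 0.5109.
Under H₀, SE = √(0.54·0.46/644) = √(0.000385714) = 0.0196.
z = (0.5109 − 0.54)/0.0196 = -0.0291/0.0196 = -1.48.
p-value = P(Z > -1.483) ≈ 0.9310.

z = -1.48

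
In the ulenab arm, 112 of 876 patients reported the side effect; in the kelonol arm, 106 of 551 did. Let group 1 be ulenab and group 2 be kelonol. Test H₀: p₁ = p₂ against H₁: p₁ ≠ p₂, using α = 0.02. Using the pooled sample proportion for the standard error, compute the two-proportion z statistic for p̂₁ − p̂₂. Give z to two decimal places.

p̂₁ = 112/876 ≈ 0.12785, p̂₂ = 106/551 ≈ 0.19238.
Pooled p̂ = (112+106)/(876+551) = 218/1427 = 0.15277.
SE = √(0.12943 × 0.00295643) = 0.01956.
z = (0.12785 − 0.19238)/0.01956 = -0.06453/0.01956 = -3.30.
p-value = 2·P(Z > 3.299) ≈ 0.0010; since p < α = 0.02, reject H₀.

z = -3.30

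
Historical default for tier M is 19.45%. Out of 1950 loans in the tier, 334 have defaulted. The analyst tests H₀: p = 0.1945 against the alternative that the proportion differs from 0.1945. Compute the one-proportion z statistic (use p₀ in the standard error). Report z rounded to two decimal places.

z = -2.59

p̂ = 334/1950 ≈ 0.17128.
Under H₀, SE = √(0.1945·0.8055/1950) = √(8.03435e-05) = 0.00896.
z = (0.17128 − 0.1945)/0.00896 = -0.02322/0.00896 = -2.59.
Two-sided p-value ≈ 2·Φ(−2.590) = 0.0096.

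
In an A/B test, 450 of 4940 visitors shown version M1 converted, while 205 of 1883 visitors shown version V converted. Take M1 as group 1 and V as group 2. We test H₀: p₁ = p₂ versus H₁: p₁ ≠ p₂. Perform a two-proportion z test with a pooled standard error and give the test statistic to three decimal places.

p̂₁ = 450/4940 = 0.09109, p̂₂ = 205/1883 = 0.10887.
Pooled p̂ = (450+205)/(4940+1883) = 655/6823 = 0.09600.
SE = √(0.0867831 × 0.000733497) = 0.00798.
z = (0.09109 − 0.10887)/0.00798 = -0.01778/0.00798 = -2.228.
Two-sided p-value ≈ 2·Φ(−2.228) = 0.0259.

z = -2.228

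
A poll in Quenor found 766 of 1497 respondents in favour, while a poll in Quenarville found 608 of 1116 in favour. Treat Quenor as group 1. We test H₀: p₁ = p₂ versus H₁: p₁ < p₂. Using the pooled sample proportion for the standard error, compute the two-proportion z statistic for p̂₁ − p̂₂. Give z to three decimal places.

z = -1.677

p̂₁ = 766/1497 = 0.511690, p̂₂ = 608/1116 = 0.544803.
Pooled p̂ = (766+608)/(1497+1116) = 1374/2613 = 0.525832.
SE = √(p̂(1−p̂)(1/n₁+1/n₂)) = √(0.525832·0.474168·0.00156406) = √(0.000389971) = 0.019748.
z = (0.511690 − 0.544803)/0.019748 = -0.033113/0.019748 = -1.677.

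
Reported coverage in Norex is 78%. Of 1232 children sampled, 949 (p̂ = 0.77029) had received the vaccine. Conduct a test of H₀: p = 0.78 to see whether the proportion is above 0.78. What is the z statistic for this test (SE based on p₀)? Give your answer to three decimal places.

z = -0.823

p̂ = 949/1232 ≈ 0.77029.
SE = √(p₀(1−p₀)/n) = √(0.1716/1232) = 0.01180.
z = (0.77029 − 0.78)/0.01180 = -0.00971/0.01180 = -0.823.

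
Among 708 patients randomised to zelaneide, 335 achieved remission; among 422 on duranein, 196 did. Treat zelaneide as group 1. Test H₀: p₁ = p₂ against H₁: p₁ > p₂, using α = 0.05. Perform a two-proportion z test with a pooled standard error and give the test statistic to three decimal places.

p̂₁ = 335/708 = 0.47316, p̂₂ = 196/422 = 0.46445.
Pooled p̂ = (335+196)/(708+422) = 531/1130 = 0.46991.
SE = √(p̂(1−p̂)(1/n₁+1/n₂)) = √(0.46991·0.53009·0.0037821) = √(0.0009421) = 0.03069.
z = (0.47316 − 0.46445)/0.03069 = 0.00871/0.03069 = 0.284.
p-value = P(Z > 0.284) ≈ 0.3883; since p > α = 0.05, fail to reject H₀.

z = 0.284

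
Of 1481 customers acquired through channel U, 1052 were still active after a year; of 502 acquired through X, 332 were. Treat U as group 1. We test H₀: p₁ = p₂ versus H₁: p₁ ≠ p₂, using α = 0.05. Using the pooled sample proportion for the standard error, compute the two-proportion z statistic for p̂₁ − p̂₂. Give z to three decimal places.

z = 2.065

p̂₁ = 1052/1481 ≈ 0.710331, p̂₂ = 332/502 ≈ 0.661355.
Pooled p̂ = (1052+332)/(1481+502) = 1384/1983 = 0.697932.
SE = √(0.210823 × 0.00266725) = 0.023713.
z = (0.710331 − 0.661355)/0.023713 = 0.048976/0.023713 = 2.065.
Two-sided p-value ≈ 2·Φ(−2.065) = 0.0389. With α = 0.05, reject H₀.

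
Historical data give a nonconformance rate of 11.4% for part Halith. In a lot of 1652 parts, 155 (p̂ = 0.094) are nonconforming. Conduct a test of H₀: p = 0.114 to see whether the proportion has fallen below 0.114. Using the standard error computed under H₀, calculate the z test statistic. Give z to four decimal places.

z = -2.5801

p̂ = 155/1652 = 0.093826.
Standard error under H₀: √(0.114×0.886/1652) = 0.007819.
z = (0.093826 − 0.114)/0.007819 = -0.020174/0.007819 = -2.5801.
p-value = P(Z < -2.580) ≈ 0.0049.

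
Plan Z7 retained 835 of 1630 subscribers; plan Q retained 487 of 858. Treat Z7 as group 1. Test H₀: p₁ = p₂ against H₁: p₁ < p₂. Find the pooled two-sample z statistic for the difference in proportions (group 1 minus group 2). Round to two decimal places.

z = -2.63

p̂₁ = 835/1630 = 0.5123, p̂₂ = 487/858 = 0.5676.
Pooled p̂ = (835+487)/(1630+858) = 1322/2488 = 0.5314.
SE = √(p̂(1−p̂)(1/n₁+1/n₂)) = √(0.5314·0.4686·0.001779) = √(0.000443001) = 0.0210.
z = (0.5123 − 0.5676)/0.0210 = -0.0553/0.0210 = -2.63.
p-value = P(Z < -2.629) ≈ 0.0043.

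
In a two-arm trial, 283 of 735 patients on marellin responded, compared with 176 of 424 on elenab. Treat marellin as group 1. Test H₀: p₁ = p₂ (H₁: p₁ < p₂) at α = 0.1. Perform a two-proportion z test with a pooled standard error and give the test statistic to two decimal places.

p̂₁ = 283/735 ≈ 0.3850, p̂₂ = 176/424 ≈ 0.4151.
Pooled p̂ = (283+176)/(735+424) = 459/1159 = 0.3960.
SE = √(0.23919 × 0.00371903) = 0.0298.
z = (0.3850 − 0.4151)/0.0298 = -0.0301/0.0298 = -1.01.
p-value = P(Z < -1.008) ≈ 0.1568; since p > α = 0.1, fail to reject H₀.

z = -1.01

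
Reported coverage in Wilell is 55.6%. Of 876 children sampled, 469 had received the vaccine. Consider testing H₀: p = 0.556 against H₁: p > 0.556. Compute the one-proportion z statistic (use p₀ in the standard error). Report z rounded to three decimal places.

p̂ = 469/876 ≈ 0.53539.
Standard error under H₀: √(0.556×0.444/876) = 0.01679.
z = (0.53539 − 0.556)/0.01679 = -0.02061/0.01679 = -1.228.
p-value = P(Z > -1.228) ≈ 0.8902.

z = -1.228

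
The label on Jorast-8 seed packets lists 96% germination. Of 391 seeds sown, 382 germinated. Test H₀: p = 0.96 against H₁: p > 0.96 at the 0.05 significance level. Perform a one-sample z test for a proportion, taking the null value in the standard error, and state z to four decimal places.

z = 1.7136

p̂ = 382/391 = 0.976982.
Under H₀, SE = √(0.96·0.04/391) = √(9.82097e-05) = 0.009910.
z = (0.976982 − 0.96)/0.009910 = 0.016982/0.009910 = 1.7136.
p-value = P(Z > 1.714) ≈ 0.0433. With α = 0.05, reject H₀.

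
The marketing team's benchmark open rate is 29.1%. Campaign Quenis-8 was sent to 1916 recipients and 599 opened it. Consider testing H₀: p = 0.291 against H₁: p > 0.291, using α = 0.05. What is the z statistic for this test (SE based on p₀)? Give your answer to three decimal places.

p̂ = 599/1916 ≈ 0.31263.
Standard error under H₀: √(0.291×0.709/1916) = 0.01038.
z = (0.31263 − 0.291)/0.01038 = 0.02163/0.01038 = 2.084.
p-value = P(Z > 2.084) ≈ 0.0186; since p < α = 0.05, reject H₀.

z = 2.084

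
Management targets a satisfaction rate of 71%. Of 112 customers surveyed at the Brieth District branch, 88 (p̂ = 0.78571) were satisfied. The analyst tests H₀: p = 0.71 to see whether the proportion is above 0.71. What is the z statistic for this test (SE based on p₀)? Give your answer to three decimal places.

p̂ = 88/112 = 0.78571.
SE = √(p₀(1−p₀)/n) = √(0.2059/112) = 0.04288.
z = (0.78571 − 0.71)/0.04288 = 0.07571/0.04288 = 1.766.
p-value = P(Z > 1.766) ≈ 0.0387.

z = 1.766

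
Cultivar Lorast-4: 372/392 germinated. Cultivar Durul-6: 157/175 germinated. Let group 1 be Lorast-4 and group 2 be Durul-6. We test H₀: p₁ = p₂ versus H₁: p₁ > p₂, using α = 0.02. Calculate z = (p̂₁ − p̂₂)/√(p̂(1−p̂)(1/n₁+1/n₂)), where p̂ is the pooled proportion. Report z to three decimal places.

p̂₁ = 372/392 ≈ 0.948980, p̂₂ = 157/175 ≈ 0.897143.
Pooled p̂ = (372+157)/(392+175) = 529/567 = 0.932981.
SE = √(0.0625278 × 0.00826531) = 0.022733.
z = (0.948980 − 0.897143)/0.022733 = 0.051837/0.022733 = 2.280.
p-value = P(Z > 2.280) ≈ 0.0113, so at α = 0.02 we reject H₀.

z = 2.280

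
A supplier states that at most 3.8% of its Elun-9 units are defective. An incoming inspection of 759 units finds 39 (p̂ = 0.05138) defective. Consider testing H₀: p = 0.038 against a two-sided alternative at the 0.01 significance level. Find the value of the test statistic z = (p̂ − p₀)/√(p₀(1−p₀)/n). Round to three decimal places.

z = 1.928

p̂ = 39/759 ≈ 0.05138.
Under H₀, SE = √(0.038·0.962/759) = √(4.81634e-05) = 0.00694.
z = (0.05138 − 0.038)/0.00694 = 0.01338/0.00694 = 1.928.
p-value = 2·P(Z > 1.928) ≈ 0.0538. With α = 0.01, fail to reject H₀.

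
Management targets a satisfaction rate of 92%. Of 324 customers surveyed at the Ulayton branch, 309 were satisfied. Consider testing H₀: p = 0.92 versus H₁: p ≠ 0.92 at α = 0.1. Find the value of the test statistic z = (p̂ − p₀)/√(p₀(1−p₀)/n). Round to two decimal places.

p̂ = 309/324 ≈ 0.95370.
Standard error under H₀: √(0.92×0.08/324) = 0.01507.
z = (0.95370 − 0.92)/0.01507 = 0.03370/0.01507 = 2.24.
Two-sided p-value ≈ 2·Φ(−2.236) = 0.0253. With α = 0.1, reject H₀.

z = 2.24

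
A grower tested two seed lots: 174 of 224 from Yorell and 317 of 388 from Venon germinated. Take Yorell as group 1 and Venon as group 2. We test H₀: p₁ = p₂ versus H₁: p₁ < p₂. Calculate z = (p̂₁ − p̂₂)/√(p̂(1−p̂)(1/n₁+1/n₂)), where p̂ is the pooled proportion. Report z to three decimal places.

p̂₁ = 174/224 ≈ 0.776786, p̂₂ = 317/388 ≈ 0.817010.
Pooled p̂ = (174+317)/(224+388) = 491/612 = 0.802288.
SE = √(0.158622 × 0.00704161) = 0.033421.
z = (0.776786 − 0.817010)/0.033421 = -0.040224/0.033421 = -1.204.
p-value = P(Z < -1.204) ≈ 0.1144.

z = -1.204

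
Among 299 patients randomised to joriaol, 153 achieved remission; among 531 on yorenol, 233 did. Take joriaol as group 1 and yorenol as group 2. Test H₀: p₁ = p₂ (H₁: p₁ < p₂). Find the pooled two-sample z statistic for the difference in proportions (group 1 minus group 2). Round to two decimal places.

z = 2.02

p̂₁ = 153/299 ≈ 0.5117, p̂₂ = 233/531 ≈ 0.4388.
Pooled p̂ = (153+233)/(299+531) = 386/830 = 0.4651.
SE = √(0.248779 × 0.00522772) = 0.0361.
z = (0.5117 − 0.4388)/0.0361 = 0.0729/0.0361 = 2.02.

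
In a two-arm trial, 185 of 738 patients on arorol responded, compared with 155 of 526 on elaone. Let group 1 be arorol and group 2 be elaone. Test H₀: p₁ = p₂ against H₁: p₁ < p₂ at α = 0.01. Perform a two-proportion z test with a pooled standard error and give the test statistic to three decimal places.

z = -1.739

p̂₁ = 185/738 ≈ 0.25068, p̂₂ = 155/526 ≈ 0.29468.
Pooled p̂ = (185+155)/(738+526) = 340/1264 = 0.26899.
SE = √(p̂(1−p̂)(1/n₁+1/n₂)) = √(0.26899·0.73101·0.00325615) = √(0.000640268) = 0.02530.
z = (0.25068 − 0.29468)/0.02530 = -0.04400/0.02530 = -1.739.
p-value = P(Z < -1.739) ≈ 0.0410; since p > α = 0.01, fail to reject H₀.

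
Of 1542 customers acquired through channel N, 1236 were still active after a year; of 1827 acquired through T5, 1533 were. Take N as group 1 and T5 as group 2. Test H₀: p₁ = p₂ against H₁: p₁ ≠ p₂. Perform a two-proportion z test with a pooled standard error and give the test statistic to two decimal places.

z = -2.84

p̂₁ = 1236/1542 ≈ 0.8016, p̂₂ = 1533/1827 ≈ 0.8391.
Pooled p̂ = (1236+1533)/(1542+1827) = 2769/3369 = 0.8219.
SE = √(p̂(1−p̂)(1/n₁+1/n₂)) = √(0.8219·0.1781·0.00119585) = √(0.000175045) = 0.0132.
z = (0.8016 − 0.8391)/0.0132 = -0.0375/0.0132 = -2.84.
Two-sided p-value ≈ 2·Φ(−2.836) = 0.0046.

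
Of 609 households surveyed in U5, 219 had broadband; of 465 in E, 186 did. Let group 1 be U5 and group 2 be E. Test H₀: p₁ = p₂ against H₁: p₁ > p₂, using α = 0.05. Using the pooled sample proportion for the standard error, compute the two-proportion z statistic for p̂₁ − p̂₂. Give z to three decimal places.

p̂₁ = 219/609 = 0.35961, p̂₂ = 186/465 = 0.40000.
Pooled p̂ = (219+186)/(609+465) = 405/1074 = 0.37709.
SE = √(p̂(1−p̂)(1/n₁+1/n₂)) = √(0.37709·0.62291·0.00379257) = √(0.000890854) = 0.02985.
z = (0.35961 − 0.40000)/0.02985 = -0.04039/0.02985 = -1.353.
p-value = P(Z > -1.353) ≈ 0.9120. With α = 0.05, fail to reject H₀.

z = -1.353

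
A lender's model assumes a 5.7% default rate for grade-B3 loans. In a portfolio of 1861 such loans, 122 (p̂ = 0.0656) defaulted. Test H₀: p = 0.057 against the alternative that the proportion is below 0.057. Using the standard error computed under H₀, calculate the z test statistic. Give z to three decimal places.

z = 1.592

p̂ = 122/1861 = 0.065556.
Under H₀, SE = √(0.057·0.943/1861) = √(2.88829e-05) = 0.005374.
z = (0.065556 − 0.057)/0.005374 = 0.008556/0.005374 = 1.592.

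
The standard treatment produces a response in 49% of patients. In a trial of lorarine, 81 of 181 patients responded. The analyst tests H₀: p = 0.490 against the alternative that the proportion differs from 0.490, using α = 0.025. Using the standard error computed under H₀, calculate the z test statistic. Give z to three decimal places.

z = -1.143

p̂ = 81/181 = 0.44751.
SE = √(p₀(1−p₀)/n) = √(0.2499/181) = 0.03716.
z = (0.44751 − 0.49)/0.03716 = -0.04249/0.03716 = -1.143.
p-value = 2·P(Z > 1.143) ≈ 0.2529. With α = 0.025, fail to reject H₀.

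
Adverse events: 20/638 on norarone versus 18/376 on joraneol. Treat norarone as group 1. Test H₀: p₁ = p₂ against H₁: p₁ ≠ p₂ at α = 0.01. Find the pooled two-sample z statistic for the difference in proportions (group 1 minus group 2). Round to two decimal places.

p̂₁ = 20/638 ≈ 0.03135, p̂₂ = 18/376 ≈ 0.04787.
Pooled p̂ = (20+18)/(638+376) = 38/1014 = 0.03748.
SE = √(p̂(1−p̂)(1/n₁+1/n₂)) = √(0.03748·0.96252·0.00422697) = √(0.000152471) = 0.01235.
z = (0.03135 − 0.04787)/0.01235 = -0.01652/0.01235 = -1.34.
Two-sided p-value ≈ 2·Φ(−1.338) = 0.1808; since p > α = 0.01, fail to reject H₀.

z = -1.34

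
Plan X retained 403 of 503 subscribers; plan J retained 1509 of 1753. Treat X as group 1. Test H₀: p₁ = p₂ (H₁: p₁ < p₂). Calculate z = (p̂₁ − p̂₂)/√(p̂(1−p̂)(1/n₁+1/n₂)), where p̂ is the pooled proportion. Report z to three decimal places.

z = -3.279

p̂₁ = 403/503 = 0.80119, p̂₂ = 1509/1753 = 0.86081.
Pooled p̂ = (403+1509)/(503+1753) = 1912/2256 = 0.84752.
SE = √(p̂(1−p̂)(1/n₁+1/n₂)) = √(0.84752·0.15248·0.00255852) = √(0.000330641) = 0.01818.
z = (0.80119 − 0.86081)/0.01818 = -0.05962/0.01818 = -3.279.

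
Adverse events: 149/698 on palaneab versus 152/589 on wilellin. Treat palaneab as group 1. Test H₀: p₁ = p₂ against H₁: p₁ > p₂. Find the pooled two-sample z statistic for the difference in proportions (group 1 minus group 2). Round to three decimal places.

z = -1.883

p̂₁ = 149/698 = 0.21347, p̂₂ = 152/589 = 0.25806.
Pooled p̂ = (149+152)/(698+589) = 301/1287 = 0.23388.
SE = √(p̂(1−p̂)(1/n₁+1/n₂)) = √(0.23388·0.76612·0.00313046) = √(0.000560911) = 0.02368.
z = (0.21347 − 0.25806)/0.02368 = -0.04459/0.02368 = -1.883.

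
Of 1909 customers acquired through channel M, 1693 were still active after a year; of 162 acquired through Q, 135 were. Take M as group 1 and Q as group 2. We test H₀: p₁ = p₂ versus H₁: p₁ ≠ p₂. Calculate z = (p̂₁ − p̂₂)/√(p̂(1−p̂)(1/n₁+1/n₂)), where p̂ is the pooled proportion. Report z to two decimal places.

p̂₁ = 1693/1909 ≈ 0.88685, p̂₂ = 135/162 ≈ 0.83333.
Pooled p̂ = (1693+135)/(1909+162) = 1828/2071 = 0.88267.
SE = √(p̂(1−p̂)(1/n₁+1/n₂)) = √(0.88267·0.11733·0.00669667) = √(0.000693556) = 0.02634.
z = (0.88685 − 0.83333)/0.02634 = 0.05352/0.02634 = 2.03.
Two-sided p-value ≈ 2·Φ(−2.032) = 0.0421.

z = 2.03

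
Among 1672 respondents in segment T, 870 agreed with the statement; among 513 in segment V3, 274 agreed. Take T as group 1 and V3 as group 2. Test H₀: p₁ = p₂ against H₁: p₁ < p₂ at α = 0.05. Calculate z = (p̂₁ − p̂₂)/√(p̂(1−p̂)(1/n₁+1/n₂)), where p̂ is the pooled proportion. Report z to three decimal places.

p̂₁ = 870/1672 ≈ 0.52033, p̂₂ = 274/513 ≈ 0.53411.
Pooled p̂ = (870+274)/(1672+513) = 1144/2185 = 0.52357.
SE = √(p̂(1−p̂)(1/n₁+1/n₂)) = √(0.52357·0.47643·0.0025474) = √(0.000635436) = 0.02521.
z = (0.52033 − 0.53411)/0.02521 = -0.01378/0.02521 = -0.547.
p-value = P(Z < -0.547) ≈ 0.2923, so at α = 0.05 we fail to reject H₀.

z = -0.547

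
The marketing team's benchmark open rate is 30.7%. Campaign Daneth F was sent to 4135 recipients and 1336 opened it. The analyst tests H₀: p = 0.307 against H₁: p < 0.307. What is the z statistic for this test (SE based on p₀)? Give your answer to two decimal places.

p̂ = 1336/4135 = 0.3231.
SE = √(p₀(1−p₀)/n) = √(0.21275/4135) = 0.0072.
z = (0.3231 − 0.307)/0.0072 = 0.0161/0.0072 = 2.24.

z = 2.24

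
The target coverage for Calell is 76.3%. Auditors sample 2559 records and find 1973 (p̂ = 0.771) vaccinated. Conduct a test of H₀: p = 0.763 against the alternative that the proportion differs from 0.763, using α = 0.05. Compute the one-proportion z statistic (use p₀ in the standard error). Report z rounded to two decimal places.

z = 0.95

p̂ = 1973/2559 = 0.7710.
Under H₀, SE = √(0.763·0.237/2559) = √(7.06647e-05) = 0.0084.
z = (0.7710 − 0.763)/0.0084 = 0.0080/0.0084 = 0.95.
p-value = 2·P(Z > 0.952) ≈ 0.3410, so at α = 0.05 we fail to reject H₀.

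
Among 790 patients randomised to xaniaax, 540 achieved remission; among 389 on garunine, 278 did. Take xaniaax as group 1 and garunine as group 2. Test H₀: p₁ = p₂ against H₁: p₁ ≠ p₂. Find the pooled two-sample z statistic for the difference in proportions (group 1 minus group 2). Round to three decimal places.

z = -1.090

p̂₁ = 540/790 = 0.68354, p̂₂ = 278/389 = 0.71465.
Pooled p̂ = (540+278)/(790+389) = 818/1179 = 0.69381.
SE = √(p̂(1−p̂)(1/n₁+1/n₂)) = √(0.69381·0.30619·0.00383652) = √(0.000815023) = 0.02855.
z = (0.68354 − 0.71465)/0.02855 = -0.03111/0.02855 = -1.090.
Two-sided p-value ≈ 2·Φ(−1.090) = 0.2759.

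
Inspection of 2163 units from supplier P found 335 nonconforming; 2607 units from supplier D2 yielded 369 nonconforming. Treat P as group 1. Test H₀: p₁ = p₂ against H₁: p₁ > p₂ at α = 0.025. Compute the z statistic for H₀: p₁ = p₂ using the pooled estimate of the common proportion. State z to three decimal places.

z = 1.293

p̂₁ = 335/2163 = 0.15488, p̂₂ = 369/2607 = 0.14154.
Pooled p̂ = (335+369)/(2163+2607) = 704/4770 = 0.14759.
SE = √(p̂(1−p̂)(1/n₁+1/n₂)) = √(0.14759·0.85241·0.000845904) = √(0.00010642) = 0.01032.
z = (0.15488 − 0.14154)/0.01032 = 0.01334/0.01032 = 1.293.
p-value = P(Z > 1.293) ≈ 0.0981. With α = 0.025, fail to reject H₀.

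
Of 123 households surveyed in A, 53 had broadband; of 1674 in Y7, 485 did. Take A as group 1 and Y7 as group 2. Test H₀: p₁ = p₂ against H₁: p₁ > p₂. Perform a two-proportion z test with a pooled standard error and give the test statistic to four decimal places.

p̂₁ = 53/123 = 0.430894, p̂₂ = 485/1674 = 0.289725.
Pooled p̂ = (53+485)/(123+1674) = 538/1797 = 0.299388.
SE = √(0.209755 × 0.00872745) = 0.042786.
z = (0.430894 − 0.289725)/0.042786 = 0.141169/0.042786 = 3.2994.

z = 3.2994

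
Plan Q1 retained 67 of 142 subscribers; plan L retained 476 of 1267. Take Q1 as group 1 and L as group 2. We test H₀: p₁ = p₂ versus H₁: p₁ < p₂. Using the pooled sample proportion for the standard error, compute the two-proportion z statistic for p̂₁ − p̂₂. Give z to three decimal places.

z = 2.232

p̂₁ = 67/142 ≈ 0.47183, p̂₂ = 476/1267 ≈ 0.37569.
Pooled p̂ = (67+476)/(142+1267) = 543/1409 = 0.38538.
SE = √(0.236862 × 0.00783152) = 0.04307.
z = (0.47183 − 0.37569)/0.04307 = 0.09614/0.04307 = 2.232.
p-value = P(Z < 2.232) ≈ 0.9872.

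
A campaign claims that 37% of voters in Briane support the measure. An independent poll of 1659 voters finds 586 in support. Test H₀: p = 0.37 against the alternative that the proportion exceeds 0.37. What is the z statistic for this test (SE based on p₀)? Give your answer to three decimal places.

z = -1.415

p̂ = 586/1659 ≈ 0.353225.
Under H₀, SE = √(0.37·0.63/1659) = √(0.000140506) = 0.011854.
z = (0.353225 − 0.37)/0.011854 = -0.016775/0.011854 = -1.415.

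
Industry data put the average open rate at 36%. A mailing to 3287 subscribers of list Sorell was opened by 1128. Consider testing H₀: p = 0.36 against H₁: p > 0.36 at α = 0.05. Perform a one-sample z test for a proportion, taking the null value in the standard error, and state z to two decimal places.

z = -2.01

p̂ = 1128/3287 = 0.34317.
Under H₀, SE = √(0.36·0.64/3287) = √(7.00943e-05) = 0.00837.
z = (0.34317 − 0.36)/0.00837 = -0.01683/0.00837 = -2.01.
p-value = P(Z > -2.010) ≈ 0.9778. With α = 0.05, fail to reject H₀.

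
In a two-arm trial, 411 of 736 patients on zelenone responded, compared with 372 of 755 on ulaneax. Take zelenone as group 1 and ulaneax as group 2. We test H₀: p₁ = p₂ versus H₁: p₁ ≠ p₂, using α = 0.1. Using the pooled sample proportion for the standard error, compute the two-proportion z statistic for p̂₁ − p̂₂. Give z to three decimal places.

z = 2.540

p̂₁ = 411/736 = 0.55842, p̂₂ = 372/755 = 0.49272.
Pooled p̂ = (411+372)/(736+755) = 783/1491 = 0.52515.
SE = √(0.249367 × 0.0026832) = 0.02587.
z = (0.55842 − 0.49272)/0.02587 = 0.06570/0.02587 = 2.540.
p-value = 2·P(Z > 2.540) ≈ 0.0111; since p < α = 0.1, reject H₀.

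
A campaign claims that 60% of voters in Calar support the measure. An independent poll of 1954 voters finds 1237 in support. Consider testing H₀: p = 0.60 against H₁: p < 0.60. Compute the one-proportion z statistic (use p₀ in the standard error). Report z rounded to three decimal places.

z = 2.983

p̂ = 1237/1954 = 0.633060.
Under H₀, SE = √(0.6·0.4/1954) = √(0.000122825) = 0.011083.
z = (0.633060 − 0.6)/0.011083 = 0.033060/0.011083 = 2.983.
p-value = P(Z < 2.983) ≈ 0.9986.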